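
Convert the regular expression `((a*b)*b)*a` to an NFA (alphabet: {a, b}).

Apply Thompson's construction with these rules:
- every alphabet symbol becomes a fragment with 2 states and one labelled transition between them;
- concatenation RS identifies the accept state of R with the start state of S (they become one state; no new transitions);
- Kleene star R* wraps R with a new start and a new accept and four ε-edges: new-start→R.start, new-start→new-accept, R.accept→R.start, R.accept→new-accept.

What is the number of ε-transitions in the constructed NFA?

12

Bottom-up over the parse tree:
Each of the 4 symbol leaves contributes 0 ε-transitions.
  a* : 4 ε-transitions
  a*b : 4 ε-transitions
  (a*b)* : 8 ε-transitions
  (a*b)*b : 8 ε-transitions
  ((a*b)*b)* : 12 ε-transitions
  ((a*b)*b)*a : 12 ε-transitions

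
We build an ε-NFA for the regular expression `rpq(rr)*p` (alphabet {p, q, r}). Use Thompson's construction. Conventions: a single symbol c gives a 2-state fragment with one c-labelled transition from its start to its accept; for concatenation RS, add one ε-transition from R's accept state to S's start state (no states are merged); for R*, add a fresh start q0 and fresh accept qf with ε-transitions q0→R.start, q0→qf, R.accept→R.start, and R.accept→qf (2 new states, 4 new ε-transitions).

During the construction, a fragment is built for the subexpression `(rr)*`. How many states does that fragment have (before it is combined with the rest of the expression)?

6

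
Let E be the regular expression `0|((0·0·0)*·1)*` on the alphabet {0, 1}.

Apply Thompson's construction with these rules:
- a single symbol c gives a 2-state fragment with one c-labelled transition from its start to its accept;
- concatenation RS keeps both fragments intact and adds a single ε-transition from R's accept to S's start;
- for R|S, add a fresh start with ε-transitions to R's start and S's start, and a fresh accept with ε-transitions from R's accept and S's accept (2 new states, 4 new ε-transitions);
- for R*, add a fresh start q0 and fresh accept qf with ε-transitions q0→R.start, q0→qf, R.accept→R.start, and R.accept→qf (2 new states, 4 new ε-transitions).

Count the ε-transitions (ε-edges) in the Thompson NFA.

15

Building bottom-up:
Each of the 5 symbol leaves contributes 0 ε-transitions.
  0·0·0 — 2 ε-transitions
  (0·0·0)* — 6 ε-transitions
  (0·0·0)*·1 — 7 ε-transitions
  ((0·0·0)*·1)* — 11 ε-transitions
  0|((0·0·0)*·1)* — 15 ε-transitions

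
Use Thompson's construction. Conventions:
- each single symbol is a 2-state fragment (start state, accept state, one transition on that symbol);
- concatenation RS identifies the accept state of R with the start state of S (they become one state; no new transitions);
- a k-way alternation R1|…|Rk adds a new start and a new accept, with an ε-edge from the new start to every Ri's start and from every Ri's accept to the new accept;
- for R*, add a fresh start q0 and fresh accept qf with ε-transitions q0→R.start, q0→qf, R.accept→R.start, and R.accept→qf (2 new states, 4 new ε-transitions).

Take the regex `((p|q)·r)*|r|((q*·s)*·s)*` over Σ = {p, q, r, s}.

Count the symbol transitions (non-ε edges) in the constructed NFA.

7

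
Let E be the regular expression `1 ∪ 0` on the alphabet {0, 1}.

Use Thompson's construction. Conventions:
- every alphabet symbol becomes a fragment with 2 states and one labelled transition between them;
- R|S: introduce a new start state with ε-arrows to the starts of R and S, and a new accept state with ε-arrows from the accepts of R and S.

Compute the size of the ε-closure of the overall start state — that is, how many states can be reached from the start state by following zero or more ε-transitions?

Work bottom-up. For each fragment F, track |ε-closure(F.start)| and whether F's accept lies in that closure (i.e. whether F accepts ε). A single-symbol fragment has closure size 1 and does not accept ε.
  1 ∪ 0 → new start ε-reaches every alternative's start; none of them accept ε, so the new accept is not reached: |ε-closure| = 1 + 1 + 1 = 3

3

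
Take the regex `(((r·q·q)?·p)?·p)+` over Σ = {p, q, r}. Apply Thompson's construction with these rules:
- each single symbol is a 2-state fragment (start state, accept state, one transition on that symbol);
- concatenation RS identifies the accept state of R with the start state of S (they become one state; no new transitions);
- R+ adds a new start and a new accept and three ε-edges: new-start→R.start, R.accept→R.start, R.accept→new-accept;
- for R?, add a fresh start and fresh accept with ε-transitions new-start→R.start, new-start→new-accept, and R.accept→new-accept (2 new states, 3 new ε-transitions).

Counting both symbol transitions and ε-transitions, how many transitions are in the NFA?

14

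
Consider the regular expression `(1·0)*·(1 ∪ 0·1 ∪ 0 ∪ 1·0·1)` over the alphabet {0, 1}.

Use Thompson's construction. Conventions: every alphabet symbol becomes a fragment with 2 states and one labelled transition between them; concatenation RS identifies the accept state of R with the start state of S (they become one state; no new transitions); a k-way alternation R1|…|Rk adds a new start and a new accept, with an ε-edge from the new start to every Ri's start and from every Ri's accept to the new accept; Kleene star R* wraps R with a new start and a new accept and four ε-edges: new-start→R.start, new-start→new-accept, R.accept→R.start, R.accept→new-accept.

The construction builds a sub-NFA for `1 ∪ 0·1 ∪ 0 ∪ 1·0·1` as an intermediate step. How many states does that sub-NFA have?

13

Fragment for `1 ∪ 0·1 ∪ 0 ∪ 1·0·1`:
Each of the 7 symbol leaves contributes a 2-state fragment.
  0·1 : 3 states
  1·0·1 : 4 states
  1 ∪ 0·1 ∪ 0 ∪ 1·0·1 : 13 states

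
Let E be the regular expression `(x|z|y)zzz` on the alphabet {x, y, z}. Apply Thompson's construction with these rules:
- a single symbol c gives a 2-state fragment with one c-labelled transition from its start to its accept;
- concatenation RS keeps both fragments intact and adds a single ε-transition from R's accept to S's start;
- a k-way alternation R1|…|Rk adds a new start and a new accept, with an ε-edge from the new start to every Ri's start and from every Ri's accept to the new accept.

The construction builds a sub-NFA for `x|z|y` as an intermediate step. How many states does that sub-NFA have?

8

Fragment for `x|z|y`:
Each of the 3 symbol leaves contributes a 2-state fragment.
  x|z|y — 8 states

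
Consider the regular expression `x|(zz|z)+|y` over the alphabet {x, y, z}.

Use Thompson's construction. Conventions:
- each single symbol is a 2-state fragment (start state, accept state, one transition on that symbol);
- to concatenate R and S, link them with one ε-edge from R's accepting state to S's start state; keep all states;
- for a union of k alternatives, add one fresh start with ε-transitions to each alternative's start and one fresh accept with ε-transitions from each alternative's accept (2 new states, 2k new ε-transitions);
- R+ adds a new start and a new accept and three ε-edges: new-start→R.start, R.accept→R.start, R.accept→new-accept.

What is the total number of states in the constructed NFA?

Recursing over subexpressions:
Each of the 5 symbol leaves contributes a 2-state fragment.
  zz — 4 states
  zz|z — 8 states
  (zz|z)+ — 10 states
  x|(zz|z)+|y — 16 states

16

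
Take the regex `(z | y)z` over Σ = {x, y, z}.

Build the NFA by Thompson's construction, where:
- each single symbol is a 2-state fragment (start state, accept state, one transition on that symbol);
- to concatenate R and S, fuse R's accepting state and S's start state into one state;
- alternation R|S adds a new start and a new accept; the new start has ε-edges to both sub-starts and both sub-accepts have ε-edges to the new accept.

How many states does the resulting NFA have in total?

Bottom-up over the parse tree:
Each of the 3 symbol leaves contributes a 2-state fragment.
  z | y : 6 states
  (z | y)z : 7 states

7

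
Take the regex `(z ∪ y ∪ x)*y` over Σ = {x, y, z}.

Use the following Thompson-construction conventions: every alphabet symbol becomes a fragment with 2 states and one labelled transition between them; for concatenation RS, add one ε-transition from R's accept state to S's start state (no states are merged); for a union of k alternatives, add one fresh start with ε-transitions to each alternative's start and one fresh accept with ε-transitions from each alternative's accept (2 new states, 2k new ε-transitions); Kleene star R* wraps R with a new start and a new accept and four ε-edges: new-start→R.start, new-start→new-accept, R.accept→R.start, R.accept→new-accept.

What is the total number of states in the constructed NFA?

Recursing over subexpressions:
Each of the 4 symbol leaves contributes a 2-state fragment.
  z ∪ y ∪ x = 8 states
  (z ∪ y ∪ x)* = 10 states
  (z ∪ y ∪ x)*y = 12 states

12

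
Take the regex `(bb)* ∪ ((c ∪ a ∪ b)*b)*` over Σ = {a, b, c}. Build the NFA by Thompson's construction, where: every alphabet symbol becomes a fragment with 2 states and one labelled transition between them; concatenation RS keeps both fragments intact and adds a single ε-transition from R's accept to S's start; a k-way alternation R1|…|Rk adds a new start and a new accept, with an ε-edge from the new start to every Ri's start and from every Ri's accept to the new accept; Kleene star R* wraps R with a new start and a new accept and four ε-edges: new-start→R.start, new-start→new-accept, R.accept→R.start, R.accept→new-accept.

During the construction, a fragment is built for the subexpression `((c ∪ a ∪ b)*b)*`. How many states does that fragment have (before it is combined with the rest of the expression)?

Fragment for `((c ∪ a ∪ b)*b)*`:
Each of the 4 symbol leaves contributes a 2-state fragment.
  c ∪ a ∪ b : 8 states
  (c ∪ a ∪ b)* : 10 states
  (c ∪ a ∪ b)*b : 12 states
  ((c ∪ a ∪ b)*b)* : 14 states

14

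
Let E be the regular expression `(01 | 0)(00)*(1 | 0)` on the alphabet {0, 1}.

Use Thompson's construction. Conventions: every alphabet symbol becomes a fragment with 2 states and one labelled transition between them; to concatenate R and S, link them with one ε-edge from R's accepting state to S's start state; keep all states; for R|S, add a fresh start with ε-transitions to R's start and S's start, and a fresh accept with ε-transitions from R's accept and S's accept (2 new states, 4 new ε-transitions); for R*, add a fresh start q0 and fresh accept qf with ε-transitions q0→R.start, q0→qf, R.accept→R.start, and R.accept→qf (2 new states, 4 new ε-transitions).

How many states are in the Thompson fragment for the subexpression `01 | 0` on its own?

8

Fragment for `01 | 0`:
Each of the 3 symbol leaves contributes a 2-state fragment.
  01 = 4 states
  01 | 0 = 8 states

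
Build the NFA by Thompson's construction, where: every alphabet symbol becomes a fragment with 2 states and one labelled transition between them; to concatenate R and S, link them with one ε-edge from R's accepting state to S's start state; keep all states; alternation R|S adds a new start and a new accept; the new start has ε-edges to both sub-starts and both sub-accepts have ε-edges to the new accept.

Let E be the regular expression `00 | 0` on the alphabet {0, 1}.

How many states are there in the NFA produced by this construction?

8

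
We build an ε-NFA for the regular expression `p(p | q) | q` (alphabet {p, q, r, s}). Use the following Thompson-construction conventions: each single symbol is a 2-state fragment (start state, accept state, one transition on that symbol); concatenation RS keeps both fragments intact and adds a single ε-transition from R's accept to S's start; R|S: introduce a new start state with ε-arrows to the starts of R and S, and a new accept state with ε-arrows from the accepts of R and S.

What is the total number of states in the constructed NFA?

12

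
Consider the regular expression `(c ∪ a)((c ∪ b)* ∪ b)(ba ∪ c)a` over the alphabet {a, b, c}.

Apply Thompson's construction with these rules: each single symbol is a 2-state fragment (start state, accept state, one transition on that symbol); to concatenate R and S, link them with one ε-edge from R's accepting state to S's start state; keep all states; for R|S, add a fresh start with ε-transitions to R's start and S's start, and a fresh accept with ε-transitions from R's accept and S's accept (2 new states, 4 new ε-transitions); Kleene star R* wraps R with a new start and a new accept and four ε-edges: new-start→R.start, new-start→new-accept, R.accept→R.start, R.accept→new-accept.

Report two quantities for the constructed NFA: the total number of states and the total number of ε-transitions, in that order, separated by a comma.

28, 24

By structural recursion:
Each of the 9 symbol leaves contributes 2 states and 0 ε-transitions.
  c ∪ a : 6 states, 4 ε-transitions
  c ∪ b : 6 states, 4 ε-transitions
  (c ∪ b)* : 8 states, 8 ε-transitions
  (c ∪ b)* ∪ b : 12 states, 12 ε-transitions
  ba : 4 states, 1 ε-transition
  ba ∪ c : 8 states, 5 ε-transitions
  (c ∪ a)((c ∪ b)* ∪ b)(ba ∪ c)a : 28 states, 24 ε-transitions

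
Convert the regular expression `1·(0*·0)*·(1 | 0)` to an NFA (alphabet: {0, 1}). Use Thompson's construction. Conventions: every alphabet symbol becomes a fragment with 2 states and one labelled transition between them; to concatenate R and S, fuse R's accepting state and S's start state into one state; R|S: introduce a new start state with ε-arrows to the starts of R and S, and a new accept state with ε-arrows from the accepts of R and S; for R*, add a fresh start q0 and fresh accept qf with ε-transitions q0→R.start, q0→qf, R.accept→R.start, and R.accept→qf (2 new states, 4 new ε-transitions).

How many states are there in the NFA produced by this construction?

Per subexpression:
Each of the 5 symbol leaves contributes a 2-state fragment.
  0* = 4 states
  0*·0 = 5 states
  (0*·0)* = 7 states
  1 | 0 = 6 states
  1·(0*·0)*·(1 | 0) = 13 states

13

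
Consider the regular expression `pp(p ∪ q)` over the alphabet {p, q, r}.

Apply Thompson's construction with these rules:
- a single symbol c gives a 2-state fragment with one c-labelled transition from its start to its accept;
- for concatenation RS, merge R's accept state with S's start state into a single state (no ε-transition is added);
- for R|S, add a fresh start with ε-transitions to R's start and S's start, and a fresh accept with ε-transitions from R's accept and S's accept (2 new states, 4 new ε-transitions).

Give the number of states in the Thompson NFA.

8

Bottom-up over the parse tree:
Each of the 4 symbol leaves contributes a 2-state fragment.
  p ∪ q : 6 states
  pp(p ∪ q) : 8 states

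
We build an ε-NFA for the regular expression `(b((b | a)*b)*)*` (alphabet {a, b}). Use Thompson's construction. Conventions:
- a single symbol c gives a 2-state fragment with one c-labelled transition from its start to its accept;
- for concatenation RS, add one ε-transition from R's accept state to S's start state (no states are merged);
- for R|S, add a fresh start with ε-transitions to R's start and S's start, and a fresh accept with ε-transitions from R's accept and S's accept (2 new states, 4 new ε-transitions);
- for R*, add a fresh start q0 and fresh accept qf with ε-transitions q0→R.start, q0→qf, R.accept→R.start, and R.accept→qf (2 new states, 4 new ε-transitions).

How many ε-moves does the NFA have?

Bottom-up over the parse tree:
Each of the 4 symbol leaves contributes 0 ε-transitions.
  b | a : 4 ε-transitions
  (b | a)* : 8 ε-transitions
  (b | a)*b : 9 ε-transitions
  ((b | a)*b)* : 13 ε-transitions
  b((b | a)*b)* : 14 ε-transitions
  (b((b | a)*b)*)* : 18 ε-transitions

18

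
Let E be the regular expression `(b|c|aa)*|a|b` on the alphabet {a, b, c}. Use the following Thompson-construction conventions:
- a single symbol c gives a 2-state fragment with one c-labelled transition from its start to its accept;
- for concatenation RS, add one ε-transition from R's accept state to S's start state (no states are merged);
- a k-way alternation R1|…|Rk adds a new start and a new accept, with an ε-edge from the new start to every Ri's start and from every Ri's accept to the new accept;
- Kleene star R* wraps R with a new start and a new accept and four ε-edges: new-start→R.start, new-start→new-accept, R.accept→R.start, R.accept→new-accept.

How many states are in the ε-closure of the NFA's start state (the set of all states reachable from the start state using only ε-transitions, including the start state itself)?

Work bottom-up. For each fragment F, track |ε-closure(F.start)| and whether F's accept lies in that closure (i.e. whether F accepts ε). A single-symbol fragment has closure size 1 and does not accept ε.
  aa : C equals the left operand's closure size = 1 (its accept is not ε-reachable, so the closure stops there)
  b|c|aa : C = 1 + 1 + 1 + 1 = 4 (the new accept is not ε-reachable since no branch accepts ε)
  (b|c|aa)* : new start has ε-edges to the inner start and to the new accept, so C = 2 + 4 = 6
  (b|c|aa)*|a|b : new start ε-reaches every alternative's start; at least one alternative accepts ε, so the union's new accept is reached too: C = 1 + 6 + 1 + 1 + 1 = 10

10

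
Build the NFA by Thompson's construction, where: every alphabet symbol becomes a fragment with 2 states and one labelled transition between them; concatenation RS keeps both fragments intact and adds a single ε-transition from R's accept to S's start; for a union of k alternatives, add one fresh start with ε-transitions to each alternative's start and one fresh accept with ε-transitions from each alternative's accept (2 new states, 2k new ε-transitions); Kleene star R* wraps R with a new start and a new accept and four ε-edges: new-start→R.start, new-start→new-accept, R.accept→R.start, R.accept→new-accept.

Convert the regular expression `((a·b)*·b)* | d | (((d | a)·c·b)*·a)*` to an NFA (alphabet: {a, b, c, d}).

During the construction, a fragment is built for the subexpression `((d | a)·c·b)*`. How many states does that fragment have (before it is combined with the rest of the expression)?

Fragment for `((d | a)·c·b)*`:
Each of the 4 symbol leaves contributes a 2-state fragment.
  d | a → 6 states
  (d | a)·c·b → 10 states
  ((d | a)·c·b)* → 12 states

12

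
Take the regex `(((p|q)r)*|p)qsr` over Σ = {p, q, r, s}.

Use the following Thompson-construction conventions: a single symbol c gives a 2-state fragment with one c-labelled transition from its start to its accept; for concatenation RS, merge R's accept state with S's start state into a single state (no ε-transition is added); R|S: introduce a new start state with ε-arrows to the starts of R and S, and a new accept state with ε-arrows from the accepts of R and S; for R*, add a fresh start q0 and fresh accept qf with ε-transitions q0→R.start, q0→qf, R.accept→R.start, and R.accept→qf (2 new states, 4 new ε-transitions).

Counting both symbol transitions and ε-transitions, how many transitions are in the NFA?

Building bottom-up:
Each of the 7 symbol leaves contributes 1 transition (1 symbol, 0 ε).
  p|q : 6 transitions (2 symbol, 4 ε)
  (p|q)r : 7 transitions (3 symbol, 4 ε)
  ((p|q)r)* : 11 transitions (3 symbol, 8 ε)
  ((p|q)r)*|p : 16 transitions (4 symbol, 12 ε)
  (((p|q)r)*|p)qsr : 19 transitions (7 symbol, 12 ε)

19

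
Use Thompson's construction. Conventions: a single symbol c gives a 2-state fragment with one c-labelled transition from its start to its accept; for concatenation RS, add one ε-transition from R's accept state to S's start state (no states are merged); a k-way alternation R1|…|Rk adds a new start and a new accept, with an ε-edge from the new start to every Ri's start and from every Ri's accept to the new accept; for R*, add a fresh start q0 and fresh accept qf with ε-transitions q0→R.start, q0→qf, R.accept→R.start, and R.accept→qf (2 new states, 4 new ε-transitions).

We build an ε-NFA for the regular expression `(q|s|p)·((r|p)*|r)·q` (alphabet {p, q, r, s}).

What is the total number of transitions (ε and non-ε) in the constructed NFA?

27

Recursing over subexpressions:
Each of the 7 symbol leaves contributes 1 transition (1 symbol, 0 ε).
  q|s|p = 9 transitions (3 symbol, 6 ε)
  r|p = 6 transitions (2 symbol, 4 ε)
  (r|p)* = 10 transitions (2 symbol, 8 ε)
  (r|p)*|r = 15 transitions (3 symbol, 12 ε)
  (q|s|p)·((r|p)*|r)·q = 27 transitions (7 symbol, 20 ε)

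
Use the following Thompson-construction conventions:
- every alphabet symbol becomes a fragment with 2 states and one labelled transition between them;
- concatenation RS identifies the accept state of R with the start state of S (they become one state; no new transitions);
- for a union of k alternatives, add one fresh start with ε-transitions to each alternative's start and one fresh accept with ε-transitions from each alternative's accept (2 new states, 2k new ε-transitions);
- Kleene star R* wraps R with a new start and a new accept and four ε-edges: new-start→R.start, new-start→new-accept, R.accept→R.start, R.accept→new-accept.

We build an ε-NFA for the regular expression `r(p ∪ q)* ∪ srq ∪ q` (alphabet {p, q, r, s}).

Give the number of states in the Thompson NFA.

17

Per subexpression:
Each of the 7 symbol leaves contributes a 2-state fragment.
  p ∪ q — 6 states
  (p ∪ q)* — 8 states
  r(p ∪ q)* — 9 states
  srq — 4 states
  r(p ∪ q)* ∪ srq ∪ q — 17 states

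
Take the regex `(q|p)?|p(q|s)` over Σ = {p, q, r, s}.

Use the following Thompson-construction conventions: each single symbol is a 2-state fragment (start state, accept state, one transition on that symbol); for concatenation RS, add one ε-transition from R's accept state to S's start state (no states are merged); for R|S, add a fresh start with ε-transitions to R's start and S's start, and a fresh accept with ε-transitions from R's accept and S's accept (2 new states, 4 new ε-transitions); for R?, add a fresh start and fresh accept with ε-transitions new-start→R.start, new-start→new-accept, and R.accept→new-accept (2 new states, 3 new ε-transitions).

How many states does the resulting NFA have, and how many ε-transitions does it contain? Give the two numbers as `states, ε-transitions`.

Recursing over subexpressions:
Each of the 5 symbol leaves contributes 2 states and 0 ε-transitions.
  q|p : 6 states, 4 ε-transitions
  (q|p)? : 8 states, 7 ε-transitions
  q|s : 6 states, 4 ε-transitions
  p(q|s) : 8 states, 5 ε-transitions
  (q|p)?|p(q|s) : 18 states, 16 ε-transitions

18, 16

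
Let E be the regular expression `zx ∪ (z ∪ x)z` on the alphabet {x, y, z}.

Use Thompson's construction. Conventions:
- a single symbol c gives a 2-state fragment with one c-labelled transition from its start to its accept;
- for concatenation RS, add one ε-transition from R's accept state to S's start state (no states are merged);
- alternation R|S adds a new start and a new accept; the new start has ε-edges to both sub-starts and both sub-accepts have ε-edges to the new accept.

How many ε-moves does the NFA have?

10

Per subexpression:
Each of the 5 symbol leaves contributes 0 ε-transitions.
  zx — 1 ε-transition
  z ∪ x — 4 ε-transitions
  (z ∪ x)z — 5 ε-transitions
  zx ∪ (z ∪ x)z — 10 ε-transitions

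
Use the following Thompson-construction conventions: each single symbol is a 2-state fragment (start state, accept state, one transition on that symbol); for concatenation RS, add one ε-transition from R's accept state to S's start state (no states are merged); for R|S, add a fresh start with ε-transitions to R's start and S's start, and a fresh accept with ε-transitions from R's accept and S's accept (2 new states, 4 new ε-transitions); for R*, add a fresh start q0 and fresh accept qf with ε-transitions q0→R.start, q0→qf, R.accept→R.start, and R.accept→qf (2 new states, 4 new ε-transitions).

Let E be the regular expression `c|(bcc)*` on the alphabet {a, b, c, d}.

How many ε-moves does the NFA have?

10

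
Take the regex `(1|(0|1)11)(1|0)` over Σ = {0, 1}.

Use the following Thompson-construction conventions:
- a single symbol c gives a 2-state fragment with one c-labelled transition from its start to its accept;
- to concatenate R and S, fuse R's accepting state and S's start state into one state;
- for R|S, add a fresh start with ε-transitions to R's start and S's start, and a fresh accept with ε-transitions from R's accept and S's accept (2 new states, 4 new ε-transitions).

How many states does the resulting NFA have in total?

17

By structural recursion:
Each of the 7 symbol leaves contributes a 2-state fragment.
  0|1 : 6 states
  (0|1)11 : 8 states
  1|(0|1)11 : 12 states
  1|0 : 6 states
  (1|(0|1)11)(1|0) : 17 states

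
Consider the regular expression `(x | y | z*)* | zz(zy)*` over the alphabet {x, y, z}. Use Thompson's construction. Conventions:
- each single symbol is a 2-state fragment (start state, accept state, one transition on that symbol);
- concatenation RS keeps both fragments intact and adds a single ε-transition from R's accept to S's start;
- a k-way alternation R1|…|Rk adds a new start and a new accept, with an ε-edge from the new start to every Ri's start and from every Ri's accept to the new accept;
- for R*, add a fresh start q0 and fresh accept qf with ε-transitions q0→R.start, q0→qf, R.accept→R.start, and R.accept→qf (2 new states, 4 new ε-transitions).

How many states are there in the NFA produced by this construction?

24

Building bottom-up:
Each of the 7 symbol leaves contributes a 2-state fragment.
  z* : 4 states
  x | y | z* : 10 states
  (x | y | z*)* : 12 states
  zy : 4 states
  (zy)* : 6 states
  zz(zy)* : 10 states
  (x | y | z*)* | zz(zy)* : 24 states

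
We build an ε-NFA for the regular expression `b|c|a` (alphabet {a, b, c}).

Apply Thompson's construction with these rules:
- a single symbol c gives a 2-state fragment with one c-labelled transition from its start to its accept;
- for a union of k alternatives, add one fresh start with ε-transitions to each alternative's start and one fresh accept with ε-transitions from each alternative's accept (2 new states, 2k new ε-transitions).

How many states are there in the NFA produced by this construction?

8

By structural recursion:
Each of the 3 symbol leaves contributes a 2-state fragment.
  b|c|a = 8 states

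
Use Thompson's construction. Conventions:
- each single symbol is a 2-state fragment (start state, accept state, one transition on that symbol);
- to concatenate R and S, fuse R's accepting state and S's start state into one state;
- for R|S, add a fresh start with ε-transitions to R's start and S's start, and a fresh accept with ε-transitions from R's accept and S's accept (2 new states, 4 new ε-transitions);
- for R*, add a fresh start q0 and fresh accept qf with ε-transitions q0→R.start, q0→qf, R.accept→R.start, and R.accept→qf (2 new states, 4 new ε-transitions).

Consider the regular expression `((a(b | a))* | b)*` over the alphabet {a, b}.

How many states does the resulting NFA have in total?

15

Bottom-up over the parse tree:
Each of the 4 symbol leaves contributes a 2-state fragment.
  b | a — 6 states
  a(b | a) — 7 states
  (a(b | a))* — 9 states
  (a(b | a))* | b — 13 states
  ((a(b | a))* | b)* — 15 states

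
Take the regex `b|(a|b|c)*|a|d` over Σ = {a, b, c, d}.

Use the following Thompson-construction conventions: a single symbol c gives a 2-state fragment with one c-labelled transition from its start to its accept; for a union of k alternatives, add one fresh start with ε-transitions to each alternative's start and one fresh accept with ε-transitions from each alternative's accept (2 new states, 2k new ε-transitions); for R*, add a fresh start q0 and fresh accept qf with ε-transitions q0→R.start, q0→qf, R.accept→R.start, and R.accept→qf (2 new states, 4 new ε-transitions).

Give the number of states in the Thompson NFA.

18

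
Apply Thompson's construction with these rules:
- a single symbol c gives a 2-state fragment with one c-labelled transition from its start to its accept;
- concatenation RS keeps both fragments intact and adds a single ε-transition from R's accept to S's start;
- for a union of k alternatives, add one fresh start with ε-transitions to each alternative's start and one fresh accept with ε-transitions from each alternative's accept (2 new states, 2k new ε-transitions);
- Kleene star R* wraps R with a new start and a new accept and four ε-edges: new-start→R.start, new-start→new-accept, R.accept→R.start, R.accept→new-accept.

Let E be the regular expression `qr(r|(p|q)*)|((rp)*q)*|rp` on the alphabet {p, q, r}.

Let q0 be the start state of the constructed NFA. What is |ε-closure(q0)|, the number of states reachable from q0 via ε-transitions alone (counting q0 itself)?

10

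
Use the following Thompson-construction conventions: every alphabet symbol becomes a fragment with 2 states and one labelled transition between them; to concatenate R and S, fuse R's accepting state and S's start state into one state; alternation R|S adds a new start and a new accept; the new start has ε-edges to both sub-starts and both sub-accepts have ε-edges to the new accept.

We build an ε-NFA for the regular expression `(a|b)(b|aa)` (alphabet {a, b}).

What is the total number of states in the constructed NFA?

12

Recursing over subexpressions:
Each of the 5 symbol leaves contributes a 2-state fragment.
  a|b = 6 states
  aa = 3 states
  b|aa = 7 states
  (a|b)(b|aa) = 12 states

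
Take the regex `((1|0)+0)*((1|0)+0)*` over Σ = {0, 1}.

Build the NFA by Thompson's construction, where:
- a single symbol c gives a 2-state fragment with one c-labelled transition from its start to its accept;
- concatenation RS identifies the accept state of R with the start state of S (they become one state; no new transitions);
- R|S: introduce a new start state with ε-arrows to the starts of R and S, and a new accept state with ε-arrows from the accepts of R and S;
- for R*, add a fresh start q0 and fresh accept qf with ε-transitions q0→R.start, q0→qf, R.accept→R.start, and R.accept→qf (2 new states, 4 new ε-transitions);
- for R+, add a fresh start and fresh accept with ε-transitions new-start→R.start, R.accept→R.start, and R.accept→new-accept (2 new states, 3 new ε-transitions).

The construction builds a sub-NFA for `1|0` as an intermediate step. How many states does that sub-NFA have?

6

Fragment for `1|0`:
Each of the 2 symbol leaves contributes a 2-state fragment.
  1|0 : 6 states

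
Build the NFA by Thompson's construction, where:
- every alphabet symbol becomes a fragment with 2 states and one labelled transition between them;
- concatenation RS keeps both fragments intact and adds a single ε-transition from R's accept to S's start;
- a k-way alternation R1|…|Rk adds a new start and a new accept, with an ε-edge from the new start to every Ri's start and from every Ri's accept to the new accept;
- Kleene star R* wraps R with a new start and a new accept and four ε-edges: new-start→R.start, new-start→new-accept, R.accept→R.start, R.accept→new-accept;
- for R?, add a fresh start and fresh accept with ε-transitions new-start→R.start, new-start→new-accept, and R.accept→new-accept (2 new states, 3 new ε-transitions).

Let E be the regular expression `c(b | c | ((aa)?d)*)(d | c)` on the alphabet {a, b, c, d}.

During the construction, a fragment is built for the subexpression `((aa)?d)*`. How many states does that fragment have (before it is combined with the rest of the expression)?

Fragment for `((aa)?d)*`:
Each of the 3 symbol leaves contributes a 2-state fragment.
  aa = 4 states
  (aa)? = 6 states
  (aa)?d = 8 states
  ((aa)?d)* = 10 states

10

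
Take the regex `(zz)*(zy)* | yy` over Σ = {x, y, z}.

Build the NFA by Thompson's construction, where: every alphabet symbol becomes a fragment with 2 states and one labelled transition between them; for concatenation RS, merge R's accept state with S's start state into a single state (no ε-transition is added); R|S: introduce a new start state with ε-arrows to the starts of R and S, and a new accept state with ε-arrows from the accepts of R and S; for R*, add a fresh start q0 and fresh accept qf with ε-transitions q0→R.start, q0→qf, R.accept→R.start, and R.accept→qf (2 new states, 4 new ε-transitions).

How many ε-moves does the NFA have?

12

Building bottom-up:
Each of the 6 symbol leaves contributes 0 ε-transitions.
  zz = 0 ε-transitions
  (zz)* = 4 ε-transitions
  zy = 0 ε-transitions
  (zy)* = 4 ε-transitions
  (zz)*(zy)* = 8 ε-transitions
  yy = 0 ε-transitions
  (zz)*(zy)* | yy = 12 ε-transitions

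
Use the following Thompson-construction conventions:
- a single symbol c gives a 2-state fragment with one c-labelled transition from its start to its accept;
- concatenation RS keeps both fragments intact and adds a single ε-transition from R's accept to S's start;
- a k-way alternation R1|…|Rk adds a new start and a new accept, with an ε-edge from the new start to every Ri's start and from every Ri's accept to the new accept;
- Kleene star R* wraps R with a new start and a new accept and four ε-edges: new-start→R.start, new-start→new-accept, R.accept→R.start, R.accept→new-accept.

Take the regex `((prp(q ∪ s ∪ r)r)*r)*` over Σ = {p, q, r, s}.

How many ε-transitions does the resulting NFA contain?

19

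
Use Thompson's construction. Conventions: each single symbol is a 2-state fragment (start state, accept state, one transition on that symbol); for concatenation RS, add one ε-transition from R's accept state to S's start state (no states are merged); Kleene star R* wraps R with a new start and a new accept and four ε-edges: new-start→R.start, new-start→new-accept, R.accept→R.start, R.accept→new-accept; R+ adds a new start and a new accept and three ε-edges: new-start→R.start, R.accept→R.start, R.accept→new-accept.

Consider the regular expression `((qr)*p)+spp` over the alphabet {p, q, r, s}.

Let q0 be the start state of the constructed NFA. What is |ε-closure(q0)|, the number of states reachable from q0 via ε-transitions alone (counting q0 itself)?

Let C(F) = |ε-closure(F.start)| within fragment F, and note whether F accepts ε. Symbol fragments have C = 1 and do not accept ε. Then:
  qr — same as the first factor's closure: C = 1
  (qr)* — new start has ε-edges to the inner start and to the new accept, so C = 2 + 1 = 3
  (qr)*p — C = 3 + 1 = 4 (closure spills across the concat boundary because the left factor accepts ε)
  ((qr)*p)+ — C = 1 + 4 = 5 (the body doesn't accept ε, so the new accept is not reached)
  ((qr)*p)+spp — C equals the left operand's closure size = 5 (its accept is not ε-reachable, so the closure stops there)

5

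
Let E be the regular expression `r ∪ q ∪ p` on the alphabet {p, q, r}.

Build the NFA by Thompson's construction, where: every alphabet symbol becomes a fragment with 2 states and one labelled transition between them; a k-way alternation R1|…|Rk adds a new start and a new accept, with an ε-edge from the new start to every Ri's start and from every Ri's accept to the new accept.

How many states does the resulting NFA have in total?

Per subexpression:
Each of the 3 symbol leaves contributes a 2-state fragment.
  r ∪ q ∪ p : 8 states

8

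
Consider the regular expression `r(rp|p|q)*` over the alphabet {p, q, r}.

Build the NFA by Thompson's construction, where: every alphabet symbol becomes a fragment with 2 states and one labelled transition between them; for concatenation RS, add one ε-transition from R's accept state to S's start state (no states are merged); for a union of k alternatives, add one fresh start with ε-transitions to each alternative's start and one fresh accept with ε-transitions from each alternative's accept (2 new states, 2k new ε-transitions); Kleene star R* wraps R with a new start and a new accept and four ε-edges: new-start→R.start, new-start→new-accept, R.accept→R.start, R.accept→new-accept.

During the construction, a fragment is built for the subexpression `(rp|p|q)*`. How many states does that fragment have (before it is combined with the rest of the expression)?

Fragment for `(rp|p|q)*`:
Each of the 4 symbol leaves contributes a 2-state fragment.
  rp — 4 states
  rp|p|q — 10 states
  (rp|p|q)* — 12 states

12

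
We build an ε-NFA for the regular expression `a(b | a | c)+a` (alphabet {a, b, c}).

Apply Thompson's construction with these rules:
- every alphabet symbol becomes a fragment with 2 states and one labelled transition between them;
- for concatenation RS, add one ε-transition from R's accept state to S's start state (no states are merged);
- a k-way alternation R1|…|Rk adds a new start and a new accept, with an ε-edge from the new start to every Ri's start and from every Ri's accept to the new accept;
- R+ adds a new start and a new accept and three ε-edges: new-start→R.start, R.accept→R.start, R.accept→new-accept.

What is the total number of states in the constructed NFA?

14

Bottom-up over the parse tree:
Each of the 5 symbol leaves contributes a 2-state fragment.
  b | a | c — 8 states
  (b | a | c)+ — 10 states
  a(b | a | c)+a — 14 states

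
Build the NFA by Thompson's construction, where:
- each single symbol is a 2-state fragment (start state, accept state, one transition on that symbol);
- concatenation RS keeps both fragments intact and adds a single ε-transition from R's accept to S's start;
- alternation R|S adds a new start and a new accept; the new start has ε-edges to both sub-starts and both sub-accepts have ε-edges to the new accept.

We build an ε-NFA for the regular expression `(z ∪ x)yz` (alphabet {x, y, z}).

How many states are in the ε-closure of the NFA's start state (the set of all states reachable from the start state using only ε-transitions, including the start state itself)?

Compute the ε-closure size of each fragment's start state recursively; a symbol fragment's start has no outgoing ε-edge, so its closure is just itself (size 1).
  z ∪ x → |ε-closure| = 1 + 1 + 1 = 3 (the new accept is not ε-reachable since no branch accepts ε)
  (z ∪ x)yz → same as the first factor's closure: |ε-closure| = 3

3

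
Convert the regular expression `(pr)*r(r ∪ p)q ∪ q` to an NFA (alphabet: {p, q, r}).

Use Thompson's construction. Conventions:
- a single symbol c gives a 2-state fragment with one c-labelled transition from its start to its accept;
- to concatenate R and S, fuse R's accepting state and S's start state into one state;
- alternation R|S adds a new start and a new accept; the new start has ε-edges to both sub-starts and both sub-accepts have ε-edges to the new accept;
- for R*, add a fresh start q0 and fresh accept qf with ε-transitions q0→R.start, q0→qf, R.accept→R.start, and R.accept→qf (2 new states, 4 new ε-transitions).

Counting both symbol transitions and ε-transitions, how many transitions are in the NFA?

Bottom-up over the parse tree:
Each of the 7 symbol leaves contributes 1 transition (1 symbol, 0 ε).
  pr : 2 transitions (2 symbol, 0 ε)
  (pr)* : 6 transitions (2 symbol, 4 ε)
  r ∪ p : 6 transitions (2 symbol, 4 ε)
  (pr)*r(r ∪ p)q : 14 transitions (6 symbol, 8 ε)
  (pr)*r(r ∪ p)q ∪ q : 19 transitions (7 symbol, 12 ε)

19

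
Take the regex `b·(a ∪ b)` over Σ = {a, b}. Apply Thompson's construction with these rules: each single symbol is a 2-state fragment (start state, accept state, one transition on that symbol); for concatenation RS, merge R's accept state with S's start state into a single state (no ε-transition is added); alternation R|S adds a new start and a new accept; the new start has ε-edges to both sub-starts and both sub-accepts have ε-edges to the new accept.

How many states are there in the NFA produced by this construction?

Per subexpression:
Each of the 3 symbol leaves contributes a 2-state fragment.
  a ∪ b = 6 states
  b·(a ∪ b) = 7 states

7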